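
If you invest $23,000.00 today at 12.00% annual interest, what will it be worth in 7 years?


Future value formula: FV = PV × (1 + r)^t
FV = $23,000.00 × (1 + 0.12)^7
FV = $23,000.00 × 2.2106814
FV = $50,845.67

FV = PV × (1 + r)^t = $50,845.67


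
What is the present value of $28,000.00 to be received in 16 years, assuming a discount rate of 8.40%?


Present value formula: PV = FV / (1 + r)^t
PV = $28,000.00 / (1 + 0.084)^16
PV = $28,000.00 / 3.6346995
PV = $7,703.53

PV = FV / (1 + r)^t = $7,703.53


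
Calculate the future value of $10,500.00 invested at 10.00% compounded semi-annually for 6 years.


Compound interest formula: A = P(1 + r/n)^(nt)
A = $10,500.00 × (1 + 0.1/2)^(2 × 6)
Growth factor: (1 + 0.1/2)^12 = 1.795856
A = $10,500.00 × 1.795856
A = $18,856.49

A = P(1 + r/n)^(nt) = $18,856.49


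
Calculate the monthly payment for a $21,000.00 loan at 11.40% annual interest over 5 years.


Loan payment formula: PMT = PV × r / (1 − (1 + r)^(−n))
Monthly rate r = 0.114/12 = 0.0095, n = 60 months
Denominator: 1 − (1 + 0.114/12)^(−60) = 0.432951
PMT = $21,000.00 × (0.114/12) / 0.432951
PMT = $460.79 per month

PMT = PV × r / (1-(1+r)^(-n)) = $460.79/month


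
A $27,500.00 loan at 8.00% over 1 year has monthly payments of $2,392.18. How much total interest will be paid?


Total paid over the life of the loan = PMT × n.
Total paid = $2,392.18 × 12 = $28,706.16
Total interest = total paid − principal = $28,706.16 − $27,500.00 = $1,206.16

Total interest = (PMT × n) - PV = $1,206.16


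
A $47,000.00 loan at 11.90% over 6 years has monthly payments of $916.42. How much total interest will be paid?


Total paid over the life of the loan = PMT × n.
Total paid = $916.42 × 72 = $65,982.24
Total interest = total paid − principal = $65,982.24 − $47,000.00 = $18,982.24

Total interest = (PMT × n) - PV = $18,982.24


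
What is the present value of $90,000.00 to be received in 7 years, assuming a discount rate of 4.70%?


Present value formula: PV = FV / (1 + r)^t
PV = $90,000.00 / (1 + 0.047)^7
PV = $90,000.00 / 1.3791985
PV = $65,255.29

PV = FV / (1 + r)^t = $65,255.29


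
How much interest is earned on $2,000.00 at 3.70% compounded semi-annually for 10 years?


Compound interest earned = final amount − principal.
A = P(1 + r/n)^(nt) = $2,000.00 × (1 + 0.037/2)^(2 × 10) = $2,885.70
Interest = A − P = $2,885.70 − $2,000.00 = $885.70

Interest = A - P = $885.70


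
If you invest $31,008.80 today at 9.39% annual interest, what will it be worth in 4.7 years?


Future value formula: FV = PV × (1 + r)^t
FV = $31,008.80 × (1 + 0.0939)^4.7
FV = $31,008.80 × 1.5247366
FV = $47,280.25

FV = PV × (1 + r)^t = $47,280.25


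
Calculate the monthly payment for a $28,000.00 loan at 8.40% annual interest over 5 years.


Loan payment formula: PMT = PV × r / (1 − (1 + r)^(−n))
Monthly rate r = 0.084/12 = 0.007, n = 60 months
Denominator: 1 − (1 + 0.084/12)^(−60) = 0.341991
PMT = $28,000.00 × (0.084/12) / 0.341991
PMT = $573.11 per month

PMT = PV × r / (1-(1+r)^(-n)) = $573.11/month


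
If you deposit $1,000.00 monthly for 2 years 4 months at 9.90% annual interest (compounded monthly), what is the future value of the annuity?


Future value of an ordinary annuity: FV = PMT × ((1 + r)^n − 1) / r
Monthly rate r = 0.099/12 = 0.00825, n = 28
FV = $1,000.00 × ((1 + 0.099/12)^28 − 1) / (0.099/12)
FV = $1,000.00 × 31.353440
FV = $31,353.44

FV = PMT × ((1+r)^n - 1)/r = $31,353.44


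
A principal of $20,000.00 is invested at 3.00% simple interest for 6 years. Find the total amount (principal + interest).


Total amount formula: A = P(1 + rt) = P + P·r·t
Interest: I = P × r × t = $20,000.00 × 0.03 × 6 = $3,600.00
A = P + I = $20,000.00 + $3,600.00 = $23,600.00

A = P + I = P(1 + rt) = $23,600.00


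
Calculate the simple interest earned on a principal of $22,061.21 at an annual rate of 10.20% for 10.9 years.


Simple interest formula: I = P × r × t
I = $22,061.21 × 0.102 × 10.9
I = $24,527.65

I = P × r × t = $24,527.65


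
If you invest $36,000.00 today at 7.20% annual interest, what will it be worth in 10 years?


Future value formula: FV = PV × (1 + r)^t
FV = $36,000.00 × (1 + 0.072)^10
FV = $36,000.00 × 2.0042314
FV = $72,152.33

FV = PV × (1 + r)^t = $72,152.33


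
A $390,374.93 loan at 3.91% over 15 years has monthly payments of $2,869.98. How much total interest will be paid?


Total paid over the life of the loan = PMT × n.
Total paid = $2,869.98 × 180 = $516,596.40
Total interest = total paid − principal = $516,596.40 − $390,374.93 = $126,221.47

Total interest = (PMT × n) - PV = $126,221.47


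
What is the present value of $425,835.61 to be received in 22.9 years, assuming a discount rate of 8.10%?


Present value formula: PV = FV / (1 + r)^t
PV = $425,835.61 / (1 + 0.081)^22.9
PV = $425,835.61 / 5.9512527
PV = $71,553.95

PV = FV / (1 + r)^t = $71,553.95


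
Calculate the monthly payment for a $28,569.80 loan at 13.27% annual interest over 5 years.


Loan payment formula: PMT = PV × r / (1 − (1 + r)^(−n))
Monthly rate r = 0.1327/12 ≈ 0.01105833, n = 60 months
Denominator: 1 − (1 + 0.1327/12)^(−60) = 0.483075
PMT = $28,569.80 × (0.1327/12) / 0.483075
PMT = $654.01 per month

PMT = PV × r / (1-(1+r)^(-n)) = $654.01/month


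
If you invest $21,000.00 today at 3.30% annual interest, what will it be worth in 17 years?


Future value formula: FV = PV × (1 + r)^t
FV = $21,000.00 × (1 + 0.033)^17
FV = $21,000.00 × 1.736623
FV = $36,469.08

FV = PV × (1 + r)^t = $36,469.08


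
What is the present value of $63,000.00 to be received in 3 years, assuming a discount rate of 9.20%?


Present value formula: PV = FV / (1 + r)^t
PV = $63,000.00 / (1 + 0.092)^3
PV = $63,000.00 / 1.3021707
PV = $48,380.75

PV = FV / (1 + r)^t = $48,380.75


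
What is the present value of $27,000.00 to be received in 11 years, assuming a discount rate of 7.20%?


Present value formula: PV = FV / (1 + r)^t
PV = $27,000.00 / (1 + 0.072)^11
PV = $27,000.00 / 2.148536
PV = $12,566.70

PV = FV / (1 + r)^t = $12,566.70


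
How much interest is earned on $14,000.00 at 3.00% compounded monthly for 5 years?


Compound interest earned = final amount − principal.
A = P(1 + r/n)^(nt) = $14,000.00 × (1 + 0.03/12)^(12 × 5) = $16,262.63
Interest = A − P = $16,262.63 − $14,000.00 = $2,262.63

Interest = A - P = $2,262.63


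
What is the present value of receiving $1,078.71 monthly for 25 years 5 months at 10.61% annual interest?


Present value of an ordinary annuity: PV = PMT × (1 − (1 + r)^(−n)) / r
Monthly rate r = 0.1061/12 ≈ 0.00884167, n = 305
PV = $1,078.71 × (1 − (1 + 0.1061/12)^(−305)) / (0.1061/12)
PV = $1,078.71 × 105.383866
PV = $113,678.63

PV = PMT × (1-(1+r)^(-n))/r = $113,678.63


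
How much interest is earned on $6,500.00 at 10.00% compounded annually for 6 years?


Compound interest earned = final amount − principal.
A = P(1 + r/n)^(nt) = $6,500.00 × (1 + 0.1/1)^(1 × 6) = $11,515.15
Interest = A − P = $11,515.15 − $6,500.00 = $5,015.15

Interest = A - P = $5,015.15


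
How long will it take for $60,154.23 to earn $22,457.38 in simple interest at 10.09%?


Rearrange the simple interest formula for t:
I = P × r × t  ⇒  t = I / (P × r)
t = $22,457.38 / ($60,154.23 × 0.1009)
t = 3.7

t = I/(P×r) = 3.7 years


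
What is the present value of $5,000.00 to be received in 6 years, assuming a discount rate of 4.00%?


Present value formula: PV = FV / (1 + r)^t
PV = $5,000.00 / (1 + 0.04)^6
PV = $5,000.00 / 1.265319
PV = $3,951.57

PV = FV / (1 + r)^t = $3,951.57


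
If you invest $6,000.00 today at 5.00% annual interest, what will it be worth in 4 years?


Future value formula: FV = PV × (1 + r)^t
FV = $6,000.00 × (1 + 0.05)^4
FV = $6,000.00 × 1.215506
FV = $7,293.04

FV = PV × (1 + r)^t = $7,293.04


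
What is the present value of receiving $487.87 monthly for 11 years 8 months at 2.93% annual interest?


Present value of an ordinary annuity: PV = PMT × (1 − (1 + r)^(−n)) / r
Monthly rate r = 0.0293/12 ≈ 0.00244167, n = 140
PV = $487.87 × (1 − (1 + 0.0293/12)^(−140)) / (0.0293/12)
PV = $487.87 × 118.458971
PV = $57,792.58

PV = PMT × (1-(1+r)^(-n))/r = $57,792.58


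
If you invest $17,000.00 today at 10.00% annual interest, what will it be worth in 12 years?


Future value formula: FV = PV × (1 + r)^t
FV = $17,000.00 × (1 + 0.1)^12
FV = $17,000.00 × 3.138428
FV = $53,353.28

FV = PV × (1 + r)^t = $53,353.28


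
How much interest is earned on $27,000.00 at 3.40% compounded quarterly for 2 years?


Compound interest earned = final amount − principal.
A = P(1 + r/n)^(nt) = $27,000.00 × (1 + 0.034/4)^(4 × 2) = $28,891.56
Interest = A − P = $28,891.56 − $27,000.00 = $1,891.56

Interest = A - P = $1,891.56


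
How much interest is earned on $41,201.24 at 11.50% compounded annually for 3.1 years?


Compound interest earned = final amount − principal.
A = P(1 + r/n)^(nt) = $41,201.24 × (1 + 0.115/1)^(1 × 3.1) = $57,738.09
Interest = A − P = $57,738.09 − $41,201.24 = $16,536.85

Interest = A - P = $16,536.85


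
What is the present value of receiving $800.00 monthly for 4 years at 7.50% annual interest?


Present value of an ordinary annuity: PV = PMT × (1 − (1 + r)^(−n)) / r
Monthly rate r = 0.075/12 = 0.00625, n = 48
PV = $800.00 × (1 − (1 + 0.075/12)^(−48)) / (0.075/12)
PV = $800.00 × 41.358371
PV = $33,086.70

PV = PMT × (1-(1+r)^(-n))/r = $33,086.70


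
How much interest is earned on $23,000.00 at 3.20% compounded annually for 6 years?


Compound interest earned = final amount − principal.
A = P(1 + r/n)^(nt) = $23,000.00 × (1 + 0.032/1)^(1 × 6) = $27,784.72
Interest = A − P = $27,784.72 − $23,000.00 = $4,784.72

Interest = A - P = $4,784.72


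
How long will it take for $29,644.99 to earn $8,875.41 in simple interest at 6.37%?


Rearrange the simple interest formula for t:
I = P × r × t  ⇒  t = I / (P × r)
t = $8,875.41 / ($29,644.99 × 0.0637)
t = 4.7

t = I/(P×r) = 4.7 years


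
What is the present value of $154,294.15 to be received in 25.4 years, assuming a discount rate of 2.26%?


Present value formula: PV = FV / (1 + r)^t
PV = $154,294.15 / (1 + 0.0226)^25.4
PV = $154,294.15 / 1.7641155
PV = $87,462.61

PV = FV / (1 + r)^t = $87,462.61


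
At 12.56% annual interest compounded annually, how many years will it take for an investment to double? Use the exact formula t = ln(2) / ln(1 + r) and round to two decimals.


Doubling condition: (1 + r)^t = 2
Take ln of both sides: t × ln(1 + r) = ln(2)
t = ln(2) / ln(1 + r)
t = 0.693147 / 0.118316
t = 5.86

t = ln(2) / ln(1 + r) = 5.86 years


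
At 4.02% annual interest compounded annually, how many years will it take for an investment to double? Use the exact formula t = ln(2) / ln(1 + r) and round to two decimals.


Doubling condition: (1 + r)^t = 2
Take ln of both sides: t × ln(1 + r) = ln(2)
t = ln(2) / ln(1 + r)
t = 0.693147 / 0.039413
t = 17.59

t = ln(2) / ln(1 + r) = 17.59 years


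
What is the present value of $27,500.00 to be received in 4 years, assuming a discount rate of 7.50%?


Present value formula: PV = FV / (1 + r)^t
PV = $27,500.00 / (1 + 0.075)^4
PV = $27,500.00 / 1.33546914
PV = $20,592.01

PV = FV / (1 + r)^t = $20,592.01


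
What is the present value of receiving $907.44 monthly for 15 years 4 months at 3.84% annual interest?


Present value of an ordinary annuity: PV = PMT × (1 − (1 + r)^(−n)) / r
Monthly rate r = 0.0384/12 = 0.0032, n = 184
PV = $907.44 × (1 − (1 + 0.0384/12)^(−184)) / (0.0384/12)
PV = $907.44 × 138.901607
PV = $126,044.87

PV = PMT × (1-(1+r)^(-n))/r = $126,044.87


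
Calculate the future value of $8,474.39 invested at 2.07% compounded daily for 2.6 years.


Compound interest formula: A = P(1 + r/n)^(nt)
A = $8,474.39 × (1 + 0.0207/365)^(365 × 2.6)
Growth factor: (1 + 0.0207/365)^949 = 1.055293
A = $8,474.39 × 1.055293
A = $8,942.96

A = P(1 + r/n)^(nt) = $8,942.96


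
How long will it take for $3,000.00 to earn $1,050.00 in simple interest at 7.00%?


Rearrange the simple interest formula for t:
I = P × r × t  ⇒  t = I / (P × r)
t = $1,050.00 / ($3,000.00 × 0.07)
t = 5

t = I/(P×r) = 5 years


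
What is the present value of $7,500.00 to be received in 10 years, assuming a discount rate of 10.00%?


Present value formula: PV = FV / (1 + r)^t
PV = $7,500.00 / (1 + 0.1)^10
PV = $7,500.00 / 2.5937425
PV = $2,891.57

PV = FV / (1 + r)^t = $2,891.57


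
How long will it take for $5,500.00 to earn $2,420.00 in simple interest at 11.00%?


Rearrange the simple interest formula for t:
I = P × r × t  ⇒  t = I / (P × r)
t = $2,420.00 / ($5,500.00 × 0.11)
t = 4

t = I/(P×r) = 4 years


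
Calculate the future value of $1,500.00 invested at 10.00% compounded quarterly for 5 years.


Compound interest formula: A = P(1 + r/n)^(nt)
A = $1,500.00 × (1 + 0.1/4)^(4 × 5)
Growth factor: (1 + 0.1/4)^20 = 1.638616
A = $1,500.00 × 1.638616
A = $2,457.92

A = P(1 + r/n)^(nt) = $2,457.92


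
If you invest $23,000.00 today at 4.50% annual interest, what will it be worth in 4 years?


Future value formula: FV = PV × (1 + r)^t
FV = $23,000.00 × (1 + 0.045)^4
FV = $23,000.00 × 1.1925186
FV = $27,427.93

FV = PV × (1 + r)^t = $27,427.93


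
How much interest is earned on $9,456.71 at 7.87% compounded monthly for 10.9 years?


Compound interest earned = final amount − principal.
A = P(1 + r/n)^(nt) = $9,456.71 × (1 + 0.0787/12)^(12 × 10.9) = $22,236.92
Interest = A − P = $22,236.92 − $9,456.71 = $12,780.21

Interest = A - P = $12,780.21


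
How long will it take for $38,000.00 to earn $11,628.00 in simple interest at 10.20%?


Rearrange the simple interest formula for t:
I = P × r × t  ⇒  t = I / (P × r)
t = $11,628.00 / ($38,000.00 × 0.102)
t = 3

t = I/(P×r) = 3 years


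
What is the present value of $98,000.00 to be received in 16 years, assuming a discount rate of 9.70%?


Present value formula: PV = FV / (1 + r)^t
PV = $98,000.00 / (1 + 0.097)^16
PV = $98,000.00 / 4.398515
PV = $22,280.25

PV = FV / (1 + r)^t = $22,280.25


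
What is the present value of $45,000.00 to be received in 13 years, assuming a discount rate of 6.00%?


Present value formula: PV = FV / (1 + r)^t
PV = $45,000.00 / (1 + 0.06)^13
PV = $45,000.00 / 2.132928
PV = $21,097.76

PV = FV / (1 + r)^t = $21,097.76


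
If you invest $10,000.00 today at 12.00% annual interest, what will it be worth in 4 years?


Future value formula: FV = PV × (1 + r)^t
FV = $10,000.00 × (1 + 0.12)^4
FV = $10,000.00 × 1.573519
FV = $15,735.19

FV = PV × (1 + r)^t = $15,735.19


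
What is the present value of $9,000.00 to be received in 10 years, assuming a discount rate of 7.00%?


Present value formula: PV = FV / (1 + r)^t
PV = $9,000.00 / (1 + 0.07)^10
PV = $9,000.00 / 1.967151
PV = $4,575.14

PV = FV / (1 + r)^t = $4,575.14


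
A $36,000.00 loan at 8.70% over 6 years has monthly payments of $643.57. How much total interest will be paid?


Total paid over the life of the loan = PMT × n.
Total paid = $643.57 × 72 = $46,337.04
Total interest = total paid − principal = $46,337.04 − $36,000.00 = $10,337.04

Total interest = (PMT × n) - PV = $10,337.04


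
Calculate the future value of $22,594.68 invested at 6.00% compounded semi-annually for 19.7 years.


Compound interest formula: A = P(1 + r/n)^(nt)
A = $22,594.68 × (1 + 0.06/2)^(2 × 19.7)
Growth factor: (1 + 0.06/2)^39.4 = 3.2046946
A = $22,594.68 × 3.2046946
A = $72,409.05

A = P(1 + r/n)^(nt) = $72,409.05


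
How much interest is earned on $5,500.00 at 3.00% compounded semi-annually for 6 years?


Compound interest earned = final amount − principal.
A = P(1 + r/n)^(nt) = $5,500.00 × (1 + 0.03/2)^(2 × 6) = $6,575.90
Interest = A − P = $6,575.90 − $5,500.00 = $1,075.90

Interest = A - P = $1,075.90


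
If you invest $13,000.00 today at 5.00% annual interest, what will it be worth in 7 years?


Future value formula: FV = PV × (1 + r)^t
FV = $13,000.00 × (1 + 0.05)^7
FV = $13,000.00 × 1.4071004
FV = $18,292.31

FV = PV × (1 + r)^t = $18,292.31


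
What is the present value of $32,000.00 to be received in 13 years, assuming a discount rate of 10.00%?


Present value formula: PV = FV / (1 + r)^t
PV = $32,000.00 / (1 + 0.1)^13
PV = $32,000.00 / 3.452271
PV = $9,269.26

PV = FV / (1 + r)^t = $9,269.26


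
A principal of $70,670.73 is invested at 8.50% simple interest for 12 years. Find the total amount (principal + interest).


Total amount formula: A = P(1 + rt) = P + P·r·t
Interest: I = P × r × t = $70,670.73 × 0.085 × 12 = $72,084.14
A = P + I = $70,670.73 + $72,084.14 = $142,754.87

A = P + I = P(1 + rt) = $142,754.87


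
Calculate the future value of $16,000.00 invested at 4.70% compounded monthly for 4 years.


Compound interest formula: A = P(1 + r/n)^(nt)
A = $16,000.00 × (1 + 0.047/12)^(12 × 4)
Growth factor: (1 + 0.047/12)^48 = 1.2063904
A = $16,000.00 × 1.2063904
A = $19,302.25

A = P(1 + r/n)^(nt) = $19,302.25


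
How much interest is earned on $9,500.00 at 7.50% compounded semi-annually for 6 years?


Compound interest earned = final amount − principal.
A = P(1 + r/n)^(nt) = $9,500.00 × (1 + 0.075/2)^(2 × 6) = $14,776.82
Interest = A − P = $14,776.82 − $9,500.00 = $5,276.82

Interest = A - P = $5,276.82


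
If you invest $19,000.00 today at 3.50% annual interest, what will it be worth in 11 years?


Future value formula: FV = PV × (1 + r)^t
FV = $19,000.00 × (1 + 0.035)^11
FV = $19,000.00 × 1.4599697
FV = $27,739.42

FV = PV × (1 + r)^t = $27,739.42


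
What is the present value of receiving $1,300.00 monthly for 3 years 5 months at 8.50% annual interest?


Present value of an ordinary annuity: PV = PMT × (1 − (1 + r)^(−n)) / r
Monthly rate r = 0.085/12 ≈ 0.00708333, n = 41
PV = $1,300.00 × (1 − (1 + 0.085/12)^(−41)) / (0.085/12)
PV = $1,300.00 × 35.475113
PV = $46,117.65

PV = PMT × (1-(1+r)^(-n))/r = $46,117.65


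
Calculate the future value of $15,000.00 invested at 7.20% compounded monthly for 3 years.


Compound interest formula: A = P(1 + r/n)^(nt)
A = $15,000.00 × (1 + 0.072/12)^(12 × 3)
Growth factor: (1 + 0.072/12)^36 = 1.2403016
A = $15,000.00 × 1.2403016
A = $18,604.52

A = P(1 + r/n)^(nt) = $18,604.52


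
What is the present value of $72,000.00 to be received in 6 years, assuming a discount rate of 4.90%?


Present value formula: PV = FV / (1 + r)^t
PV = $72,000.00 / (1 + 0.049)^6
PV = $72,000.00 / 1.3324562
PV = $54,035.55

PV = FV / (1 + r)^t = $54,035.55


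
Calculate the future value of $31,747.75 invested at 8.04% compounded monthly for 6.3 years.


Compound interest formula: A = P(1 + r/n)^(nt)
A = $31,747.75 × (1 + 0.0804/12)^(12 × 6.3)
Growth factor: (1 + 0.0804/12)^75.6 = 1.656705
A = $31,747.75 × 1.656705
A = $52,596.66

A = P(1 + r/n)^(nt) = $52,596.66


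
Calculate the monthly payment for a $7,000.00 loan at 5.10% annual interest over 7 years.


Loan payment formula: PMT = PV × r / (1 − (1 + r)^(−n))
Monthly rate r = 0.051/12 = 0.00425, n = 84 months
Denominator: 1 − (1 + 0.051/12)^(−84) = 0.299698
PMT = $7,000.00 × (0.051/12) / 0.299698
PMT = $99.27 per month

PMT = PV × r / (1-(1+r)^(-n)) = $99.27/month


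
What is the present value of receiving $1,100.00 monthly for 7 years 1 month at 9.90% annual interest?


Present value of an ordinary annuity: PV = PMT × (1 − (1 + r)^(−n)) / r
Monthly rate r = 0.099/12 = 0.00825, n = 85
PV = $1,100.00 × (1 − (1 + 0.099/12)^(−85)) / (0.099/12)
PV = $1,100.00 × 60.921960
PV = $67,014.16

PV = PMT × (1-(1+r)^(-n))/r = $67,014.16


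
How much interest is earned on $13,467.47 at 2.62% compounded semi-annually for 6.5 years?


Compound interest earned = final amount − principal.
A = P(1 + r/n)^(nt) = $13,467.47 × (1 + 0.0262/2)^(2 × 6.5) = $15,950.20
Interest = A − P = $15,950.20 − $13,467.47 = $2,482.73

Interest = A - P = $2,482.73


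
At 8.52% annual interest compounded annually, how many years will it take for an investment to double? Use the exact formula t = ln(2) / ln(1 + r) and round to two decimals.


Doubling condition: (1 + r)^t = 2
Take ln of both sides: t × ln(1 + r) = ln(2)
t = ln(2) / ln(1 + r)
t = 0.693147 / 0.081764
t = 8.48

t = ln(2) / ln(1 + r) = 8.48 years


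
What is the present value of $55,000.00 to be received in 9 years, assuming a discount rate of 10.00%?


Present value formula: PV = FV / (1 + r)^t
PV = $55,000.00 / (1 + 0.1)^9
PV = $55,000.00 / 2.357948
PV = $23,325.37

PV = FV / (1 + r)^t = $23,325.37


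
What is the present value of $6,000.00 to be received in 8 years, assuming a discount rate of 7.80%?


Present value formula: PV = FV / (1 + r)^t
PV = $6,000.00 / (1 + 0.078)^8
PV = $6,000.00 / 1.823686
PV = $3,290.04

PV = FV / (1 + r)^t = $3,290.04


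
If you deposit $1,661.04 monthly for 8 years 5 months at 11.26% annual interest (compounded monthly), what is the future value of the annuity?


Future value of an ordinary annuity: FV = PMT × ((1 + r)^n − 1) / r
Monthly rate r = 0.1126/12 ≈ 0.00938333, n = 101
FV = $1,661.04 × ((1 + 0.1126/12)^101 − 1) / (0.1126/12)
FV = $1,661.04 × 167.151470
FV = $277,645.28

FV = PMT × ((1+r)^n - 1)/r = $277,645.28


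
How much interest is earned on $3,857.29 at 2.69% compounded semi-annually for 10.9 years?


Compound interest earned = final amount − principal.
A = P(1 + r/n)^(nt) = $3,857.29 × (1 + 0.0269/2)^(2 × 10.9) = $5,161.47
Interest = A − P = $5,161.47 − $3,857.29 = $1,304.18

Interest = A - P = $1,304.18


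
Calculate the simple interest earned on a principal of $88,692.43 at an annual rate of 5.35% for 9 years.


Simple interest formula: I = P × r × t
I = $88,692.43 × 0.0535 × 9
I = $42,705.41

I = P × r × t = $42,705.41


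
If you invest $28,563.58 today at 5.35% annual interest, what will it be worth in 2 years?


Future value formula: FV = PV × (1 + r)^t
FV = $28,563.58 × (1 + 0.0535)^2
FV = $28,563.58 × 1.1098623
FV = $31,701.64

FV = PV × (1 + r)^t = $31,701.64


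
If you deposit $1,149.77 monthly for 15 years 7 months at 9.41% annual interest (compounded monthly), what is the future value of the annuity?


Future value of an ordinary annuity: FV = PMT × ((1 + r)^n − 1) / r
Monthly rate r = 0.0941/12 ≈ 0.00784167, n = 187
FV = $1,149.77 × ((1 + 0.0941/12)^187 − 1) / (0.0941/12)
FV = $1,149.77 × 421.958054
FV = $485,154.71

FV = PMT × ((1+r)^n - 1)/r = $485,154.71


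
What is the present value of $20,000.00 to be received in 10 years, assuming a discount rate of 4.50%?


Present value formula: PV = FV / (1 + r)^t
PV = $20,000.00 / (1 + 0.045)^10
PV = $20,000.00 / 1.5529694
PV = $12,878.55

PV = FV / (1 + r)^t = $12,878.55


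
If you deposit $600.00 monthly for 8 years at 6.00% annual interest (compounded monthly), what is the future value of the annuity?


Future value of an ordinary annuity: FV = PMT × ((1 + r)^n − 1) / r
Monthly rate r = 0.06/12 = 0.005, n = 96
FV = $600.00 × ((1 + 0.06/12)^96 − 1) / (0.06/12)
FV = $600.00 × 122.828542
FV = $73,697.13

FV = PMT × ((1+r)^n - 1)/r = $73,697.13


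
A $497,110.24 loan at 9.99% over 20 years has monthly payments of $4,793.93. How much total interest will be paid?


Total paid over the life of the loan = PMT × n.
Total paid = $4,793.93 × 240 = $1,150,543.20
Total interest = total paid − principal = $1,150,543.20 − $497,110.24 = $653,432.96

Total interest = (PMT × n) - PV = $653,432.96


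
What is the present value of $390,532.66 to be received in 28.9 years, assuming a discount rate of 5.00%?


Present value formula: PV = FV / (1 + r)^t
PV = $390,532.66 / (1 + 0.05)^28.9
PV = $390,532.66 / 4.0961018
PV = $95,342.52

PV = FV / (1 + r)^t = $95,342.52


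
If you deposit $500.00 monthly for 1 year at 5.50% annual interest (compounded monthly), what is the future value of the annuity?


Future value of an ordinary annuity: FV = PMT × ((1 + r)^n − 1) / r
Monthly rate r = 0.055/12 ≈ 0.00458333, n = 12
FV = $500.00 × ((1 + 0.055/12)^12 − 1) / (0.055/12)
FV = $500.00 × 12.3071695
FV = $6,153.58

FV = PMT × ((1+r)^n - 1)/r = $6,153.58


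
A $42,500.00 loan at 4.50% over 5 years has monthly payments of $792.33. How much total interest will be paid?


Total paid over the life of the loan = PMT × n.
Total paid = $792.33 × 60 = $47,539.80
Total interest = total paid − principal = $47,539.80 − $42,500.00 = $5,039.80

Total interest = (PMT × n) - PV = $5,039.80


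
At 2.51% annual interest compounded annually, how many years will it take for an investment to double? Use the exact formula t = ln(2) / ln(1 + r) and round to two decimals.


Doubling condition: (1 + r)^t = 2
Take ln of both sides: t × ln(1 + r) = ln(2)
t = ln(2) / ln(1 + r)
t = 0.693147 / 0.024790
t = 27.96

t = ln(2) / ln(1 + r) = 27.96 years


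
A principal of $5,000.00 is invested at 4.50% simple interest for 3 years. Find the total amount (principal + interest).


Total amount formula: A = P(1 + rt) = P + P·r·t
Interest: I = P × r × t = $5,000.00 × 0.045 × 3 = $675.00
A = P + I = $5,000.00 + $675.00 = $5,675.00

A = P + I = P(1 + rt) = $5,675.00


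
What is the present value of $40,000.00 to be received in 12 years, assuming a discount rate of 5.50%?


Present value formula: PV = FV / (1 + r)^t
PV = $40,000.00 / (1 + 0.055)^12
PV = $40,000.00 / 1.9012075
PV = $21,039.26

PV = FV / (1 + r)^t = $21,039.26


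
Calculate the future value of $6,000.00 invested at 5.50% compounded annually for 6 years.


Compound interest formula: A = P(1 + r/n)^(nt)
A = $6,000.00 × (1 + 0.055/1)^(1 × 6)
Growth factor: (1 + 0.055/1)^6 = 1.378843
A = $6,000.00 × 1.378843
A = $8,273.06

A = P(1 + r/n)^(nt) = $8,273.06


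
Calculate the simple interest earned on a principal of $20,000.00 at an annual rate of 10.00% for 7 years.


Simple interest formula: I = P × r × t
I = $20,000.00 × 0.1 × 7
I = $14,000.00

I = P × r × t = $14,000.00


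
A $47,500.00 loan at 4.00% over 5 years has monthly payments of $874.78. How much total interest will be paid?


Total paid over the life of the loan = PMT × n.
Total paid = $874.78 × 60 = $52,486.80
Total interest = total paid − principal = $52,486.80 − $47,500.00 = $4,986.80

Total interest = (PMT × n) - PV = $4,986.80


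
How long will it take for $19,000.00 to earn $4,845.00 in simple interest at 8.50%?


Rearrange the simple interest formula for t:
I = P × r × t  ⇒  t = I / (P × r)
t = $4,845.00 / ($19,000.00 × 0.085)
t = 3

t = I/(P×r) = 3 years


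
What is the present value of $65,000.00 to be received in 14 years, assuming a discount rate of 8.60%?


Present value formula: PV = FV / (1 + r)^t
PV = $65,000.00 / (1 + 0.086)^14
PV = $65,000.00 / 3.174078
PV = $20,478.39

PV = FV / (1 + r)^t = $20,478.39


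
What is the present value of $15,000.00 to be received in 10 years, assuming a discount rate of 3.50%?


Present value formula: PV = FV / (1 + r)^t
PV = $15,000.00 / (1 + 0.035)^10
PV = $15,000.00 / 1.410599
PV = $10,633.78

PV = FV / (1 + r)^t = $10,633.78


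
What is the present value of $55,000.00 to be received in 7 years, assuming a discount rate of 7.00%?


Present value formula: PV = FV / (1 + r)^t
PV = $55,000.00 / (1 + 0.07)^7
PV = $55,000.00 / 1.6057815
PV = $34,251.24

PV = FV / (1 + r)^t = $34,251.24


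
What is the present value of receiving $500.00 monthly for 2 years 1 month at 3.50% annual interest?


Present value of an ordinary annuity: PV = PMT × (1 − (1 + r)^(−n)) / r
Monthly rate r = 0.035/12 ≈ 0.00291667, n = 25
PV = $500.00 × (1 − (1 + 0.035/12)^(−25)) / (0.035/12)
PV = $500.00 × 24.076467
PV = $12,038.23

PV = PMT × (1-(1+r)^(-n))/r = $12,038.23


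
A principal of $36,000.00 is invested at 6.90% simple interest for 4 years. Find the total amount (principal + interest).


Total amount formula: A = P(1 + rt) = P + P·r·t
Interest: I = P × r × t = $36,000.00 × 0.069 × 4 = $9,936.00
A = P + I = $36,000.00 + $9,936.00 = $45,936.00

A = P + I = P(1 + rt) = $45,936.00


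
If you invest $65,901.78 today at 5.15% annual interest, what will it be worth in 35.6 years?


Future value formula: FV = PV × (1 + r)^t
FV = $65,901.78 × (1 + 0.0515)^35.6
FV = $65,901.78 × 5.9759955
FV = $393,828.74

FV = PV × (1 + r)^t = $393,828.74


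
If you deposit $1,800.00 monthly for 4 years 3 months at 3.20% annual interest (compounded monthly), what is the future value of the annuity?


Future value of an ordinary annuity: FV = PMT × ((1 + r)^n − 1) / r
Monthly rate r = 0.032/12 ≈ 0.00266667, n = 51
FV = $1,800.00 × ((1 + 0.032/12)^51 − 1) / (0.032/12)
FV = $1,800.00 × 54.552949
FV = $98,195.31

FV = PMT × ((1+r)^n - 1)/r = $98,195.31


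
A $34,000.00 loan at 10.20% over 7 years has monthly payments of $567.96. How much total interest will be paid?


Total paid over the life of the loan = PMT × n.
Total paid = $567.96 × 84 = $47,708.64
Total interest = total paid − principal = $47,708.64 − $34,000.00 = $13,708.64

Total interest = (PMT × n) - PV = $13,708.64


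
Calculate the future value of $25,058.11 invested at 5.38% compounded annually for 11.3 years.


Compound interest formula: A = P(1 + r/n)^(nt)
A = $25,058.11 × (1 + 0.0538/1)^(1 × 11.3)
Growth factor: (1 + 0.0538/1)^11.3 = 1.8078717
A = $25,058.11 × 1.8078717
A = $45,301.85

A = P(1 + r/n)^(nt) = $45,301.85


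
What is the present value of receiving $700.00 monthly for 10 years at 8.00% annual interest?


Present value of an ordinary annuity: PV = PMT × (1 − (1 + r)^(−n)) / r
Monthly rate r = 0.08/12 ≈ 0.00666667, n = 120
PV = $700.00 × (1 − (1 + 0.08/12)^(−120)) / (0.08/12)
PV = $700.00 × 82.421481
PV = $57,695.04

PV = PMT × (1-(1+r)^(-n))/r = $57,695.04


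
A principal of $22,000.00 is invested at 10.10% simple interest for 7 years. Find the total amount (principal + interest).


Total amount formula: A = P(1 + rt) = P + P·r·t
Interest: I = P × r × t = $22,000.00 × 0.101 × 7 = $15,554.00
A = P + I = $22,000.00 + $15,554.00 = $37,554.00

A = P + I = P(1 + rt) = $37,554.00


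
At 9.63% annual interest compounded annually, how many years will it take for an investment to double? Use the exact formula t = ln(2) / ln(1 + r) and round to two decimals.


Doubling condition: (1 + r)^t = 2
Take ln of both sides: t × ln(1 + r) = ln(2)
t = ln(2) / ln(1 + r)
t = 0.693147 / 0.091941
t = 7.54

t = ln(2) / ln(1 + r) = 7.54 years


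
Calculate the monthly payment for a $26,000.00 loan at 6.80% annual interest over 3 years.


Loan payment formula: PMT = PV × r / (1 − (1 + r)^(−n))
Monthly rate r = 0.068/12 ≈ 0.00566667, n = 36 months
Denominator: 1 − (1 + 0.068/12)^(−36) = 0.184068
PMT = $26,000.00 × (0.068/12) / 0.184068
PMT = $800.43 per month

PMT = PV × r / (1-(1+r)^(-n)) = $800.43/month


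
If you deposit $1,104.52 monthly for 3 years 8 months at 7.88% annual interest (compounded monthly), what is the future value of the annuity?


Future value of an ordinary annuity: FV = PMT × ((1 + r)^n − 1) / r
Monthly rate r = 0.0788/12 ≈ 0.00656667, n = 44
FV = $1,104.52 × ((1 + 0.0788/12)^44 − 1) / (0.0788/12)
FV = $1,104.52 × 50.823711
FV = $56,135.81

FV = PMT × ((1+r)^n - 1)/r = $56,135.81


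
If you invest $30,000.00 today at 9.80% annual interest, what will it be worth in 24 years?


Future value formula: FV = PV × (1 + r)^t
FV = $30,000.00 × (1 + 0.098)^24
FV = $30,000.00 × 9.4287943
FV = $282,863.83

FV = PV × (1 + r)^t = $282,863.83


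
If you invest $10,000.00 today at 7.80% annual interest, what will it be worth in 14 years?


Future value formula: FV = PV × (1 + r)^t
FV = $10,000.00 × (1 + 0.078)^14
FV = $10,000.00 × 2.861954
FV = $28,619.54

FV = PV × (1 + r)^t = $28,619.54


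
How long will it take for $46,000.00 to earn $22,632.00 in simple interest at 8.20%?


Rearrange the simple interest formula for t:
I = P × r × t  ⇒  t = I / (P × r)
t = $22,632.00 / ($46,000.00 × 0.082)
t = 6

t = I/(P×r) = 6 years


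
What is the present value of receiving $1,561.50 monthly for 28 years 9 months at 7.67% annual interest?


Present value of an ordinary annuity: PV = PMT × (1 − (1 + r)^(−n)) / r
Monthly rate r = 0.0767/12 ≈ 0.00639167, n = 345
PV = $1,561.50 × (1 − (1 + 0.0767/12)^(−345)) / (0.0767/12)
PV = $1,561.50 × 139.085314
PV = $217,181.72

PV = PMT × (1-(1+r)^(-n))/r = $217,181.72


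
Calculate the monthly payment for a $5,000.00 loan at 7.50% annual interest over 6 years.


Loan payment formula: PMT = PV × r / (1 − (1 + r)^(−n))
Monthly rate r = 0.075/12 = 0.00625, n = 72 months
Denominator: 1 − (1 + 0.075/12)^(−72) = 0.361478
PMT = $5,000.00 × (0.075/12) / 0.361478
PMT = $86.45 per month

PMT = PV × r / (1-(1+r)^(-n)) = $86.45/month


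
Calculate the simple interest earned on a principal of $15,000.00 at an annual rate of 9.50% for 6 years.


Simple interest formula: I = P × r × t
I = $15,000.00 × 0.095 × 6
I = $8,550.00

I = P × r × t = $8,550.00


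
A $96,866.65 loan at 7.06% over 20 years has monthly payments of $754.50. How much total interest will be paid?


Total paid over the life of the loan = PMT × n.
Total paid = $754.50 × 240 = $181,080.00
Total interest = total paid − principal = $181,080.00 − $96,866.65 = $84,213.35

Total interest = (PMT × n) - PV = $84,213.35


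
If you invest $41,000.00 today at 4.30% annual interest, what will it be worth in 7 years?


Future value formula: FV = PV × (1 + r)^t
FV = $41,000.00 × (1 + 0.043)^7
FV = $41,000.00 × 1.34273453
FV = $55,052.12

FV = PV × (1 + r)^t = $55,052.12


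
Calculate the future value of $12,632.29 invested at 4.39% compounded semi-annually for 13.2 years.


Compound interest formula: A = P(1 + r/n)^(nt)
A = $12,632.29 × (1 + 0.0439/2)^(2 × 13.2)
Growth factor: (1 + 0.0439/2)^26.4 = 1.7739554
A = $12,632.29 × 1.7739554
A = $22,409.12

A = P(1 + r/n)^(nt) = $22,409.12


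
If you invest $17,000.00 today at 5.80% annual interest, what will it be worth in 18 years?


Future value formula: FV = PV × (1 + r)^t
FV = $17,000.00 × (1 + 0.058)^18
FV = $17,000.00 × 2.758938
FV = $46,901.95

FV = PV × (1 + r)^t = $46,901.95


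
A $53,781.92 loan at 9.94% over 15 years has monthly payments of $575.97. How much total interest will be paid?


Total paid over the life of the loan = PMT × n.
Total paid = $575.97 × 180 = $103,674.60
Total interest = total paid − principal = $103,674.60 − $53,781.92 = $49,892.68

Total interest = (PMT × n) - PV = $49,892.68


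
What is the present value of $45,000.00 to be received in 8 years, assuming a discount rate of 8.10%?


Present value formula: PV = FV / (1 + r)^t
PV = $45,000.00 / (1 + 0.081)^8
PV = $45,000.00 / 1.864685
PV = $24,132.76

PV = FV / (1 + r)^t = $24,132.76


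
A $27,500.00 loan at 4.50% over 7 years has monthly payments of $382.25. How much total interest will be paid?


Total paid over the life of the loan = PMT × n.
Total paid = $382.25 × 84 = $32,109.00
Total interest = total paid − principal = $32,109.00 − $27,500.00 = $4,609.00

Total interest = (PMT × n) - PV = $4,609.00


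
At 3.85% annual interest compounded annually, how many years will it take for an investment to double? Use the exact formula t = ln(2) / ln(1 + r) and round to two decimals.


Doubling condition: (1 + r)^t = 2
Take ln of both sides: t × ln(1 + r) = ln(2)
t = ln(2) / ln(1 + r)
t = 0.693147 / 0.037777
t = 18.35

t = ln(2) / ln(1 + r) = 18.35 years


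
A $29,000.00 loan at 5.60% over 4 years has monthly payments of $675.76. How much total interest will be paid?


Total paid over the life of the loan = PMT × n.
Total paid = $675.76 × 48 = $32,436.48
Total interest = total paid − principal = $32,436.48 − $29,000.00 = $3,436.48

Total interest = (PMT × n) - PV = $3,436.48


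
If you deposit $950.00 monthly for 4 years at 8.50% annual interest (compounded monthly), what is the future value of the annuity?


Future value of an ordinary annuity: FV = PMT × ((1 + r)^n − 1) / r
Monthly rate r = 0.085/12 ≈ 0.00708333, n = 48
FV = $950.00 × ((1 + 0.085/12)^48 − 1) / (0.085/12)
FV = $950.00 × 56.931495
FV = $54,084.92

FV = PMT × ((1+r)^n - 1)/r = $54,084.92


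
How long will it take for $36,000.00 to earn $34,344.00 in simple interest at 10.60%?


Rearrange the simple interest formula for t:
I = P × r × t  ⇒  t = I / (P × r)
t = $34,344.00 / ($36,000.00 × 0.106)
t = 9

t = I/(P×r) = 9 years


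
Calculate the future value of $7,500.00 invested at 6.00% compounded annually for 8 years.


Compound interest formula: A = P(1 + r/n)^(nt)
A = $7,500.00 × (1 + 0.06/1)^(1 × 8)
Growth factor: (1 + 0.06/1)^8 = 1.593848
A = $7,500.00 × 1.593848
A = $11,953.86

A = P(1 + r/n)^(nt) = $11,953.86


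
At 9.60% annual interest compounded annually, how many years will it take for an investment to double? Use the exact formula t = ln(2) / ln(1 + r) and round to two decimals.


Doubling condition: (1 + r)^t = 2
Take ln of both sides: t × ln(1 + r) = ln(2)
t = ln(2) / ln(1 + r)
t = 0.693147 / 0.091667
t = 7.56

t = ln(2) / ln(1 + r) = 7.56 years


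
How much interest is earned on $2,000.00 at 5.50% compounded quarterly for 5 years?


Compound interest earned = final amount − principal.
A = P(1 + r/n)^(nt) = $2,000.00 × (1 + 0.055/4)^(4 × 5) = $2,628.13
Interest = A − P = $2,628.13 − $2,000.00 = $628.13

Interest = A - P = $628.13


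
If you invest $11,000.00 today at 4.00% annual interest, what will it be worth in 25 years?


Future value formula: FV = PV × (1 + r)^t
FV = $11,000.00 × (1 + 0.04)^25
FV = $11,000.00 × 2.665836
FV = $29,324.20

FV = PV × (1 + r)^t = $29,324.20


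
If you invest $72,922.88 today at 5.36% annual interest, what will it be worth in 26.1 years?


Future value formula: FV = PV × (1 + r)^t
FV = $72,922.88 × (1 + 0.0536)^26.1
FV = $72,922.88 × 3.9069458
FV = $284,905.74

FV = PV × (1 + r)^t = $284,905.74


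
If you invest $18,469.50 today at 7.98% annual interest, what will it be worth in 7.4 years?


Future value formula: FV = PV × (1 + r)^t
FV = $18,469.50 × (1 + 0.0798)^7.4
FV = $18,469.50 × 1.7649833
FV = $32,598.36

FV = PV × (1 + r)^t = $32,598.36


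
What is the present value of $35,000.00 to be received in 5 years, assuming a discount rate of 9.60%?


Present value formula: PV = FV / (1 + r)^t
PV = $35,000.00 / (1 + 0.096)^5
PV = $35,000.00 / 1.581440
PV = $22,131.73

PV = FV / (1 + r)^t = $22,131.73


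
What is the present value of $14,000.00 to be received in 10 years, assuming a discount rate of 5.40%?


Present value formula: PV = FV / (1 + r)^t
PV = $14,000.00 / (1 + 0.054)^10
PV = $14,000.00 / 1.692022
PV = $8,274.12

PV = FV / (1 + r)^t = $8,274.12


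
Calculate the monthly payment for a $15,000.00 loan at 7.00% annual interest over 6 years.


Loan payment formula: PMT = PV × r / (1 − (1 + r)^(−n))
Monthly rate r = 0.07/12 ≈ 0.00583333, n = 72 months
Denominator: 1 − (1 + 0.07/12)^(−72) = 0.342151
PMT = $15,000.00 × (0.07/12) / 0.342151
PMT = $255.74 per month

PMT = PV × r / (1-(1+r)^(-n)) = $255.74/month


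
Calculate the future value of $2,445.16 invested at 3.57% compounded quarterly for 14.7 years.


Compound interest formula: A = P(1 + r/n)^(nt)
A = $2,445.16 × (1 + 0.0357/4)^(4 × 14.7)
Growth factor: (1 + 0.0357/4)^58.8 = 1.6861738
A = $2,445.16 × 1.6861738
A = $4,122.96

A = P(1 + r/n)^(nt) = $4,122.96


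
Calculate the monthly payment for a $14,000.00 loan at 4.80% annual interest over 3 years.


Loan payment formula: PMT = PV × r / (1 − (1 + r)^(−n))
Monthly rate r = 0.048/12 = 0.004, n = 36 months
Denominator: 1 − (1 + 0.048/12)^(−36) = 0.133864
PMT = $14,000.00 × (0.048/12) / 0.133864
PMT = $418.34 per month

PMT = PV × r / (1-(1+r)^(-n)) = $418.34/month
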